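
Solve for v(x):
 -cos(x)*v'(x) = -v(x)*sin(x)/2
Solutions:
 v(x) = C1/sqrt(cos(x))


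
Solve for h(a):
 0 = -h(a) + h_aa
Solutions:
 h(a) = C1*exp(-a) + C2*exp(a)


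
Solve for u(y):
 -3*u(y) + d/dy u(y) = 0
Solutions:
 u(y) = C1*exp(3*y)


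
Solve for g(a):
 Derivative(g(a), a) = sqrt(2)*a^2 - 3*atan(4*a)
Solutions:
 g(a) = C1 + sqrt(2)*a^3/3 - 3*a*atan(4*a) + 3*log(16*a^2 + 1)/8


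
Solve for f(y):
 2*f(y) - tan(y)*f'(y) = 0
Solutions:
 f(y) = C1*sin(y)^2


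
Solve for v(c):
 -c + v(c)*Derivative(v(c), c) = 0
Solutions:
 v(c) = -sqrt(C1 + c^2)
 v(c) = sqrt(C1 + c^2)


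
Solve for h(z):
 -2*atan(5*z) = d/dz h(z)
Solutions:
 h(z) = C1 - 2*z*atan(5*z) + log(25*z^2 + 1)/5


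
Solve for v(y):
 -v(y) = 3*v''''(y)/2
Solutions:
 v(y) = (C1*sin(6^(3/4)*y/6) + C2*cos(6^(3/4)*y/6))*exp(-6^(3/4)*y/6) + (C3*sin(6^(3/4)*y/6) + C4*cos(6^(3/4)*y/6))*exp(6^(3/4)*y/6)


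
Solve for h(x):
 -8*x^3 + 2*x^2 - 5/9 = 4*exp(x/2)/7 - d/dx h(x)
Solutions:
 h(x) = C1 + 2*x^4 - 2*x^3/3 + 5*x/9 + 8*exp(x/2)/7


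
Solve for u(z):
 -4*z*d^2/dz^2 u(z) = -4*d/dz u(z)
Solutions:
 u(z) = C1 + C2*z^2


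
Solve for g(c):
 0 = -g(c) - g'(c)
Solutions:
 g(c) = C1*exp(-c)


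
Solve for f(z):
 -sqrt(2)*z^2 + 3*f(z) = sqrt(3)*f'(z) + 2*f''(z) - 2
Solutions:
 f(z) = C1*exp(-sqrt(3)*z) + C2*exp(sqrt(3)*z/2) + sqrt(2)*z^2/3 + 2*sqrt(6)*z/9 - 2/3 + 2*sqrt(2)/3


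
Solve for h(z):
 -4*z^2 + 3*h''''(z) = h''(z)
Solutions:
 h(z) = C1 + C2*z + C3*exp(-sqrt(3)*z/3) + C4*exp(sqrt(3)*z/3) - z^4/3 - 12*z^2


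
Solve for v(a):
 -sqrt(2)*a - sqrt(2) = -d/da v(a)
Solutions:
 v(a) = C1 + sqrt(2)*a^2/2 + sqrt(2)*a


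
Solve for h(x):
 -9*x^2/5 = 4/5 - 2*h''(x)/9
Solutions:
 h(x) = C1 + C2*x + 27*x^4/40 + 9*x^2/5


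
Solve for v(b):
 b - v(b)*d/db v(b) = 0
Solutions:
 v(b) = -sqrt(C1 + b^2)
 v(b) = sqrt(C1 + b^2)


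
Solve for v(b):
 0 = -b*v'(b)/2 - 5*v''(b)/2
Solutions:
 v(b) = C1 + C2*erf(sqrt(10)*b/10)


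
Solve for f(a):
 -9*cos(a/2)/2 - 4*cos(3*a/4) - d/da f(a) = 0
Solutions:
 f(a) = C1 - 9*sin(a/2) - 16*sin(3*a/4)/3


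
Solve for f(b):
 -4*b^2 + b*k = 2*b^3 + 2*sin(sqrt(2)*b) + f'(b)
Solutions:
 f(b) = C1 - b^4/2 - 4*b^3/3 + b^2*k/2 + sqrt(2)*cos(sqrt(2)*b)


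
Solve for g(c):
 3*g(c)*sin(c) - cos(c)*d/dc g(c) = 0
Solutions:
 g(c) = C1/cos(c)^3


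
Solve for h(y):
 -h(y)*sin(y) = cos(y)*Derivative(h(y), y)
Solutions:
 h(y) = C1*cos(y)


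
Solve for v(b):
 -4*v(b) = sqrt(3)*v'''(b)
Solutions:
 v(b) = C3*exp(-2^(2/3)*3^(5/6)*b/3) + (C1*sin(2^(2/3)*3^(1/3)*b/2) + C2*cos(2^(2/3)*3^(1/3)*b/2))*exp(2^(2/3)*3^(5/6)*b/6)


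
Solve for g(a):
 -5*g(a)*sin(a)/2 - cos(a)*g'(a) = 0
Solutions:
 g(a) = C1*cos(a)^(5/2)


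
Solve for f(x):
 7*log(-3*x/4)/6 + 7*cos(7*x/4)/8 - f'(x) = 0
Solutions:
 f(x) = C1 + 7*x*log(-x)/6 - 7*x*log(2)/3 - 7*x/6 + 7*x*log(3)/6 + sin(7*x/4)/2


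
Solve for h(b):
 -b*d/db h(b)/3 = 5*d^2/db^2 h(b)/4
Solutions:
 h(b) = C1 + C2*erf(sqrt(30)*b/15)


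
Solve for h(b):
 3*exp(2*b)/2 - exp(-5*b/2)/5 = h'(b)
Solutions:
 h(b) = C1 + 3*exp(2*b)/4 + 2*exp(-5*b/2)/25


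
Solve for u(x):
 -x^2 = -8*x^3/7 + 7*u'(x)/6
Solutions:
 u(x) = C1 + 12*x^4/49 - 2*x^3/7


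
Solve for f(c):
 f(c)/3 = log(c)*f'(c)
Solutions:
 f(c) = C1*exp(li(c)/3)


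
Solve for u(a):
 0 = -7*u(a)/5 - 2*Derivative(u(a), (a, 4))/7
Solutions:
 u(a) = (C1*sin(2^(1/4)*5^(3/4)*sqrt(7)*a/10) + C2*cos(2^(1/4)*5^(3/4)*sqrt(7)*a/10))*exp(-2^(1/4)*5^(3/4)*sqrt(7)*a/10) + (C3*sin(2^(1/4)*5^(3/4)*sqrt(7)*a/10) + C4*cos(2^(1/4)*5^(3/4)*sqrt(7)*a/10))*exp(2^(1/4)*5^(3/4)*sqrt(7)*a/10)


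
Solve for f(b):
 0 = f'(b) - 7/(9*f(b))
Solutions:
 f(b) = -sqrt(C1 + 14*b)/3
 f(b) = sqrt(C1 + 14*b)/3


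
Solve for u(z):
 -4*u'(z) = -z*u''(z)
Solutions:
 u(z) = C1 + C2*z^5


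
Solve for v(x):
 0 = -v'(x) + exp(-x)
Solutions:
 v(x) = C1 - exp(-x)


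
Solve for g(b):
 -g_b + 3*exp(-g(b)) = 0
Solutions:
 g(b) = log(C1 + 3*b)


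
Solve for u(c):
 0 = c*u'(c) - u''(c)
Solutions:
 u(c) = C1 + C2*erfi(sqrt(2)*c/2)


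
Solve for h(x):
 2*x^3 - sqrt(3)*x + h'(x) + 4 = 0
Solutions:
 h(x) = C1 - x^4/2 + sqrt(3)*x^2/2 - 4*x


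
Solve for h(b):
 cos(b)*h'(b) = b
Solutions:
 h(b) = C1 + Integral(b/cos(b), b)


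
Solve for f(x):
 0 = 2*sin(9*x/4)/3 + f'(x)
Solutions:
 f(x) = C1 + 8*cos(9*x/4)/27


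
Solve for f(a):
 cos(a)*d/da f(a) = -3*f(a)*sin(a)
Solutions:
 f(a) = C1*cos(a)^3


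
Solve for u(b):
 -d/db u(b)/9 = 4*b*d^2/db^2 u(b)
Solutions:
 u(b) = C1 + C2*b^(35/36)


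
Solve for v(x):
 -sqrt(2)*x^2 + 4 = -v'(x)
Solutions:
 v(x) = C1 + sqrt(2)*x^3/3 - 4*x


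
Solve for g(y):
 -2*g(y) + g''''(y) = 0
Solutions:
 g(y) = C1*exp(-2^(1/4)*y) + C2*exp(2^(1/4)*y) + C3*sin(2^(1/4)*y) + C4*cos(2^(1/4)*y)


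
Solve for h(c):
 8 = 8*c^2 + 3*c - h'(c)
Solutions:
 h(c) = C1 + 8*c^3/3 + 3*c^2/2 - 8*c


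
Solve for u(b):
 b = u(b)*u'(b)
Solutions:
 u(b) = -sqrt(C1 + b^2)
 u(b) = sqrt(C1 + b^2)


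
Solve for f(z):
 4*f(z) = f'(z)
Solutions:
 f(z) = C1*exp(4*z)


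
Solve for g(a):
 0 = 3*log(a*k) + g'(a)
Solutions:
 g(a) = C1 - 3*a*log(a*k) + 3*a


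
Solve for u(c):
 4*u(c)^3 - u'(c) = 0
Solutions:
 u(c) = -sqrt(2)*sqrt(-1/(C1 + 4*c))/2
 u(c) = sqrt(2)*sqrt(-1/(C1 + 4*c))/2


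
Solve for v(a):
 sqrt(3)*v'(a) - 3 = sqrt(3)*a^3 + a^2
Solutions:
 v(a) = C1 + a^4/4 + sqrt(3)*a^3/9 + sqrt(3)*a


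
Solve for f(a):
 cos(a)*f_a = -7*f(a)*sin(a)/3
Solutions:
 f(a) = C1*cos(a)^(7/3)


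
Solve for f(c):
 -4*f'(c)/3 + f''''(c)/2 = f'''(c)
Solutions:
 f(c) = C1 + C2*exp(c*(-2^(2/3)*(3*sqrt(13) + 11)^(1/3) - 2*2^(1/3)/(3*sqrt(13) + 11)^(1/3) + 4)/6)*sin(2^(1/3)*sqrt(3)*c*(-2^(1/3)*(3*sqrt(13) + 11)^(1/3) + 2/(3*sqrt(13) + 11)^(1/3))/6) + C3*exp(c*(-2^(2/3)*(3*sqrt(13) + 11)^(1/3) - 2*2^(1/3)/(3*sqrt(13) + 11)^(1/3) + 4)/6)*cos(2^(1/3)*sqrt(3)*c*(-2^(1/3)*(3*sqrt(13) + 11)^(1/3) + 2/(3*sqrt(13) + 11)^(1/3))/6) + C4*exp(c*(2*2^(1/3)/(3*sqrt(13) + 11)^(1/3) + 2 + 2^(2/3)*(3*sqrt(13) + 11)^(1/3))/3)


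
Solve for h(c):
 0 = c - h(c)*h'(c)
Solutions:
 h(c) = -sqrt(C1 + c^2)
 h(c) = sqrt(C1 + c^2)


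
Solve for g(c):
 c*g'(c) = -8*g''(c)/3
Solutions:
 g(c) = C1 + C2*erf(sqrt(3)*c/4)


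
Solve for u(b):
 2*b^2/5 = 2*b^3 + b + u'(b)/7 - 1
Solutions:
 u(b) = C1 - 7*b^4/2 + 14*b^3/15 - 7*b^2/2 + 7*b


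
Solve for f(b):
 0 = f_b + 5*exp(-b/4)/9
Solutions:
 f(b) = C1 + 20*exp(-b/4)/9


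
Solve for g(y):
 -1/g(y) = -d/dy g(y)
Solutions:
 g(y) = -sqrt(C1 + 2*y)
 g(y) = sqrt(C1 + 2*y)


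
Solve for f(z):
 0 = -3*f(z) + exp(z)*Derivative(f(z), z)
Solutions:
 f(z) = C1*exp(-3*exp(-z))


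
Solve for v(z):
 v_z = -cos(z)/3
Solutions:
 v(z) = C1 - sin(z)/3


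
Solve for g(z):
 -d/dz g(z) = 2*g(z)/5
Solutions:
 g(z) = C1*exp(-2*z/5)


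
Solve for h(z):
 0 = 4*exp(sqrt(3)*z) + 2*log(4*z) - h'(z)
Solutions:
 h(z) = C1 + 2*z*log(z) + 2*z*(-1 + 2*log(2)) + 4*sqrt(3)*exp(sqrt(3)*z)/3


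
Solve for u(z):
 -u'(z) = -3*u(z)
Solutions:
 u(z) = C1*exp(3*z)


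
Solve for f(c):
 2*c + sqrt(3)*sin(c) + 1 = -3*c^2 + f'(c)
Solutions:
 f(c) = C1 + c^3 + c^2 + c - sqrt(3)*cos(c)


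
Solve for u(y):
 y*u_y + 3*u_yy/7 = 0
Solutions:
 u(y) = C1 + C2*erf(sqrt(42)*y/6)


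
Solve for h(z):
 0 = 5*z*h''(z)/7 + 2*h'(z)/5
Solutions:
 h(z) = C1 + C2*z^(11/25)


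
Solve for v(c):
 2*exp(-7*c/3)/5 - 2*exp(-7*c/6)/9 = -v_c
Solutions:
 v(c) = C1 + 6*exp(-7*c/3)/35 - 4*exp(-7*c/6)/21


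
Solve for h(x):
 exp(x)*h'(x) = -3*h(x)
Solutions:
 h(x) = C1*exp(3*exp(-x))


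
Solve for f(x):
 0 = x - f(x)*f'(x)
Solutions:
 f(x) = -sqrt(C1 + x^2)
 f(x) = sqrt(C1 + x^2)


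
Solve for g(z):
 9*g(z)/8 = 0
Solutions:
 g(z) = 0


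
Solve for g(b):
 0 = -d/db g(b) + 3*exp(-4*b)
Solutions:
 g(b) = C1 - 3*exp(-4*b)/4


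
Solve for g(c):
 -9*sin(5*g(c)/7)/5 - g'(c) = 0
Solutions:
 9*c/5 + 7*log(cos(5*g(c)/7) - 1)/10 - 7*log(cos(5*g(c)/7) + 1)/10 = C1


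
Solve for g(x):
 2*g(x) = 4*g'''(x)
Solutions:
 g(x) = C3*exp(2^(2/3)*x/2) + (C1*sin(2^(2/3)*sqrt(3)*x/4) + C2*cos(2^(2/3)*sqrt(3)*x/4))*exp(-2^(2/3)*x/4)


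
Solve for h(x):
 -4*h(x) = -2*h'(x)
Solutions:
 h(x) = C1*exp(2*x)


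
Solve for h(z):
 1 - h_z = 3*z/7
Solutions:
 h(z) = C1 - 3*z^2/14 + z


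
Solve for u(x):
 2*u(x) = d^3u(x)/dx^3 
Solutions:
 u(x) = C3*exp(2^(1/3)*x) + (C1*sin(2^(1/3)*sqrt(3)*x/2) + C2*cos(2^(1/3)*sqrt(3)*x/2))*exp(-2^(1/3)*x/2)


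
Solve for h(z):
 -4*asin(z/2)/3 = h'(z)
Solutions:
 h(z) = C1 - 4*z*asin(z/2)/3 - 4*sqrt(4 - z^2)/3


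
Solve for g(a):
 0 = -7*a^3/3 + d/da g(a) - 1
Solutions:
 g(a) = C1 + 7*a^4/12 + a


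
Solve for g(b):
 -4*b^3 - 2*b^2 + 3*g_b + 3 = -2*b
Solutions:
 g(b) = C1 + b^4/3 + 2*b^3/9 - b^2/3 - b


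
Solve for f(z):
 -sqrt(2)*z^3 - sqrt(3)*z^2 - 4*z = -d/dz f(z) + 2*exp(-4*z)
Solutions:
 f(z) = C1 + sqrt(2)*z^4/4 + sqrt(3)*z^3/3 + 2*z^2 - exp(-4*z)/2


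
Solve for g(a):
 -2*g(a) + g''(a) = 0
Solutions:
 g(a) = C1*exp(-sqrt(2)*a) + C2*exp(sqrt(2)*a)


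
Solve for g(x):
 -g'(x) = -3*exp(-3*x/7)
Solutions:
 g(x) = C1 - 7*exp(-3*x/7)


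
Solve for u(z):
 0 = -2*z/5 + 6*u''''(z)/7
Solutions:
 u(z) = C1 + C2*z + C3*z^2 + C4*z^3 + 7*z^5/1800


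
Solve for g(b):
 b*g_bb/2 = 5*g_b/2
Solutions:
 g(b) = C1 + C2*b^6


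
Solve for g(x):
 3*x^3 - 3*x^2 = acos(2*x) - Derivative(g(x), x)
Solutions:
 g(x) = C1 - 3*x^4/4 + x^3 + x*acos(2*x) - sqrt(1 - 4*x^2)/2


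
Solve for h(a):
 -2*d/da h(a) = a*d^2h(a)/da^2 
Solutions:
 h(a) = C1 + C2/a


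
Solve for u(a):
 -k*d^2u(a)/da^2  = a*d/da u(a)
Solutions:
 u(a) = C1 + C2*sqrt(k)*erf(sqrt(2)*a*sqrt(1/k)/2)


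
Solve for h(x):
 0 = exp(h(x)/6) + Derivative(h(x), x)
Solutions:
 h(x) = 6*log(1/(C1 + x)) + 6*log(6)


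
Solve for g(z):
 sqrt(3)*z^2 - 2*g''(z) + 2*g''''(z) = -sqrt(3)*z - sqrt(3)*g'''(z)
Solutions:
 g(z) = C1 + C2*z + C3*exp(z*(-sqrt(3) + sqrt(19))/4) + C4*exp(-z*(sqrt(3) + sqrt(19))/4) + sqrt(3)*z^4/24 + z^3*(sqrt(3) + 3)/12 + z^2*(3 + 7*sqrt(3))/8


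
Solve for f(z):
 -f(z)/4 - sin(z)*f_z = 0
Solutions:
 f(z) = C1*(cos(z) + 1)^(1/8)/(cos(z) - 1)^(1/8)


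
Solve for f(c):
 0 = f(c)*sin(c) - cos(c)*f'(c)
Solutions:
 f(c) = C1/cos(c)


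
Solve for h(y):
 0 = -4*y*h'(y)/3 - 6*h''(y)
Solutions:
 h(y) = C1 + C2*erf(y/3)


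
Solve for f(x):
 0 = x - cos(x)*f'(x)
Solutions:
 f(x) = C1 + Integral(x/cos(x), x)


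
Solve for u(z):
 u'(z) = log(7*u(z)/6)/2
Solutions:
 2*Integral(1/(-log(_y) - log(7) + log(6)), (_y, u(z))) = C1 - z


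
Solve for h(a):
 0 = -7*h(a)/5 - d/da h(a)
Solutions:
 h(a) = C1*exp(-7*a/5)


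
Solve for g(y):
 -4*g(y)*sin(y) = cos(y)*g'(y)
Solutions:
 g(y) = C1*cos(y)^4


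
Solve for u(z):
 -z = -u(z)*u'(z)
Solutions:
 u(z) = -sqrt(C1 + z^2)
 u(z) = sqrt(C1 + z^2)


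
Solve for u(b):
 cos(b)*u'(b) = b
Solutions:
 u(b) = C1 + Integral(b/cos(b), b)


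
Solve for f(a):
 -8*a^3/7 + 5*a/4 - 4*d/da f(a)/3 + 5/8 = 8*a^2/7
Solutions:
 f(a) = C1 - 3*a^4/14 - 2*a^3/7 + 15*a^2/32 + 15*a/32


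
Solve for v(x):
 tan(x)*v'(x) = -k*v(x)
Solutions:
 v(x) = C1*exp(-k*log(sin(x)))


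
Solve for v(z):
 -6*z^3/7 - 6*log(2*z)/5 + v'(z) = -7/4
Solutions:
 v(z) = C1 + 3*z^4/14 + 6*z*log(z)/5 - 59*z/20 + 6*z*log(2)/5


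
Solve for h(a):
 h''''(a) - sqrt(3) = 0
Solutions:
 h(a) = C1 + C2*a + C3*a^2 + C4*a^3 + sqrt(3)*a^4/24


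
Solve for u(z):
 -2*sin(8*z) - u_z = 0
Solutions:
 u(z) = C1 + cos(8*z)/4


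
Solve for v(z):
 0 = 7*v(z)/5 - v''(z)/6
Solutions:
 v(z) = C1*exp(-sqrt(210)*z/5) + C2*exp(sqrt(210)*z/5)


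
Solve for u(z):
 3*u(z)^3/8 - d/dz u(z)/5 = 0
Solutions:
 u(z) = -2*sqrt(-1/(C1 + 15*z))
 u(z) = 2*sqrt(-1/(C1 + 15*z))


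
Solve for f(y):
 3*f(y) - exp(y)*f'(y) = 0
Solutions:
 f(y) = C1*exp(-3*exp(-y))


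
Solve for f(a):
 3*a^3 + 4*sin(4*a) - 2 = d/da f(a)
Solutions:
 f(a) = C1 + 3*a^4/4 - 2*a - cos(4*a)


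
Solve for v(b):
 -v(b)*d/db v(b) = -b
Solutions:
 v(b) = -sqrt(C1 + b^2)
 v(b) = sqrt(C1 + b^2)


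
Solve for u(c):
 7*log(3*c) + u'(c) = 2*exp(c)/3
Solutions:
 u(c) = C1 - 7*c*log(c) + 7*c*(1 - log(3)) + 2*exp(c)/3


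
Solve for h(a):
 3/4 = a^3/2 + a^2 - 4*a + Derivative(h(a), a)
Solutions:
 h(a) = C1 - a^4/8 - a^3/3 + 2*a^2 + 3*a/4


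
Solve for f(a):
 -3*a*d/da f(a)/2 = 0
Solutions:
 f(a) = C1


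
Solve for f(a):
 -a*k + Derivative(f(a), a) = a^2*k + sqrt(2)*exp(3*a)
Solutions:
 f(a) = C1 + a^3*k/3 + a^2*k/2 + sqrt(2)*exp(3*a)/3


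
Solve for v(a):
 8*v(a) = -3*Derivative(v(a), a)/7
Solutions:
 v(a) = C1*exp(-56*a/3)


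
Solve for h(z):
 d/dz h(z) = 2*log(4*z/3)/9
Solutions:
 h(z) = C1 + 2*z*log(z)/9 - 2*z*log(3)/9 - 2*z/9 + 4*z*log(2)/9


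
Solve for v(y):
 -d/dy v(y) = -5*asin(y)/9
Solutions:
 v(y) = C1 + 5*y*asin(y)/9 + 5*sqrt(1 - y^2)/9


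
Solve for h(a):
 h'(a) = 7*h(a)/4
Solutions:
 h(a) = C1*exp(7*a/4)


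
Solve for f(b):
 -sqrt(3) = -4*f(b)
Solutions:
 f(b) = sqrt(3)/4


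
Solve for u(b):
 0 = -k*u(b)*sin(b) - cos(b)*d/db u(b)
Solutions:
 u(b) = C1*exp(k*log(cos(b)))


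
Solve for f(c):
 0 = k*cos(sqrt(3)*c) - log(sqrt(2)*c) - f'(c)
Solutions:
 f(c) = C1 - c*log(c) - c*log(2)/2 + c + sqrt(3)*k*sin(sqrt(3)*c)/3


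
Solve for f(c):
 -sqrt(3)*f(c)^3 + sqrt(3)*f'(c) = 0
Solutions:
 f(c) = -sqrt(2)*sqrt(-1/(C1 + c))/2
 f(c) = sqrt(2)*sqrt(-1/(C1 + c))/2


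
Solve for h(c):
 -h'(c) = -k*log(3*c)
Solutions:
 h(c) = C1 + c*k*log(c) - c*k + c*k*log(3)


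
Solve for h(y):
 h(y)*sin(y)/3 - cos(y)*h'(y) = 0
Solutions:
 h(y) = C1/cos(y)^(1/3)


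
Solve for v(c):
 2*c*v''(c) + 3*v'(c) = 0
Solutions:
 v(c) = C1 + C2/sqrt(c)


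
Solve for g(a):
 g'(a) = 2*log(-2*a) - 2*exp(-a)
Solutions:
 g(a) = C1 + 2*a*log(-a) + 2*a*(-1 + log(2)) + 2*exp(-a)


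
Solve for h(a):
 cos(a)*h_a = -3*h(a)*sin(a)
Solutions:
 h(a) = C1*cos(a)^3


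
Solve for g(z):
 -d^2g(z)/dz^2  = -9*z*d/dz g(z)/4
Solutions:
 g(z) = C1 + C2*erfi(3*sqrt(2)*z/4)


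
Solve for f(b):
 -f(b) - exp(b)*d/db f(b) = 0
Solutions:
 f(b) = C1*exp(exp(-b))


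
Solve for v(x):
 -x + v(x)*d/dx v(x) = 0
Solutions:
 v(x) = -sqrt(C1 + x^2)
 v(x) = sqrt(C1 + x^2)


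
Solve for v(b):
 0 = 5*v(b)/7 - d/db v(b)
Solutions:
 v(b) = C1*exp(5*b/7)


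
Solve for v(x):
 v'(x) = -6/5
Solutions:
 v(x) = C1 - 6*x/5


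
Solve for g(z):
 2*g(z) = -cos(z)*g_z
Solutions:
 g(z) = C1*(sin(z) - 1)/(sin(z) + 1)


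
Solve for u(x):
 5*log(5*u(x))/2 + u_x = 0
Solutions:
 2*Integral(1/(log(_y) + log(5)), (_y, u(x)))/5 = C1 - x


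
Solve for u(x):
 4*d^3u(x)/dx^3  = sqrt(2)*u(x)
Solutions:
 u(x) = C3*exp(sqrt(2)*x/2) + (C1*sin(sqrt(6)*x/4) + C2*cos(sqrt(6)*x/4))*exp(-sqrt(2)*x/4)


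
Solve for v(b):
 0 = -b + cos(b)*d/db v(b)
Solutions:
 v(b) = C1 + Integral(b/cos(b), b)


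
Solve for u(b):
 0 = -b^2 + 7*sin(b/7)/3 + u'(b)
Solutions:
 u(b) = C1 + b^3/3 + 49*cos(b/7)/3


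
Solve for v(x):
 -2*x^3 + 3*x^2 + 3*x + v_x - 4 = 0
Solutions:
 v(x) = C1 + x^4/2 - x^3 - 3*x^2/2 + 4*x


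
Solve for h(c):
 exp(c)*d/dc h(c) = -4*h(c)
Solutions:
 h(c) = C1*exp(4*exp(-c))


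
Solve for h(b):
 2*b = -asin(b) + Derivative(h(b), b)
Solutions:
 h(b) = C1 + b^2 + b*asin(b) + sqrt(1 - b^2)


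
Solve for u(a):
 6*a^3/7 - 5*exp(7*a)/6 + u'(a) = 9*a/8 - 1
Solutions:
 u(a) = C1 - 3*a^4/14 + 9*a^2/16 - a + 5*exp(7*a)/42


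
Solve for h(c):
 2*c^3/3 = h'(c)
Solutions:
 h(c) = C1 + c^4/6


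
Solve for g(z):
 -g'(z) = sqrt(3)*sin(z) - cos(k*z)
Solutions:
 g(z) = C1 + sqrt(3)*cos(z) + sin(k*z)/k


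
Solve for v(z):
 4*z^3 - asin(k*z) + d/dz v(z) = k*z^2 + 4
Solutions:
 v(z) = C1 + k*z^3/3 - z^4 + 4*z + Piecewise((z*asin(k*z) + sqrt(-k^2*z^2 + 1)/k, Ne(k, 0)), (0, True))


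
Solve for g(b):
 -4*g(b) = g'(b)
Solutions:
 g(b) = C1*exp(-4*b)


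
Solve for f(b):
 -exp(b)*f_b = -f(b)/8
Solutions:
 f(b) = C1*exp(-exp(-b)/8)


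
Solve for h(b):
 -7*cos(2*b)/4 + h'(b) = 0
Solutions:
 h(b) = C1 + 7*sin(2*b)/8


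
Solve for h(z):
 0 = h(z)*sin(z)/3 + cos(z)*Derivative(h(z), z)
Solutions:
 h(z) = C1*cos(z)^(1/3)


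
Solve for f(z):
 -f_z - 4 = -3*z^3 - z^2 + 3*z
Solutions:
 f(z) = C1 + 3*z^4/4 + z^3/3 - 3*z^2/2 - 4*z


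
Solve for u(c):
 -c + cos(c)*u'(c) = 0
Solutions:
 u(c) = C1 + Integral(c/cos(c), c)


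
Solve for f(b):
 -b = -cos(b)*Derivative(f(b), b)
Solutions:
 f(b) = C1 + Integral(b/cos(b), b)


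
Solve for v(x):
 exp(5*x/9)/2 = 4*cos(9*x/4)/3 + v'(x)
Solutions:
 v(x) = C1 + 9*exp(5*x/9)/10 - 16*sin(9*x/4)/27


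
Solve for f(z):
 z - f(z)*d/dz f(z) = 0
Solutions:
 f(z) = -sqrt(C1 + z^2)
 f(z) = sqrt(C1 + z^2)


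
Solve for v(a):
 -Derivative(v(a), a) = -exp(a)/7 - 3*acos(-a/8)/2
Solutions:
 v(a) = C1 + 3*a*acos(-a/8)/2 + 3*sqrt(64 - a^2)/2 + exp(a)/7


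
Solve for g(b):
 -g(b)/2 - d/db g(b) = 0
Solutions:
 g(b) = C1*exp(-b/2)


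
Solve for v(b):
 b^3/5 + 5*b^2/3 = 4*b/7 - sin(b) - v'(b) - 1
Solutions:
 v(b) = C1 - b^4/20 - 5*b^3/9 + 2*b^2/7 - b + cos(b)


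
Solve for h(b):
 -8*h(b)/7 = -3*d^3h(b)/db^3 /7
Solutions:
 h(b) = C3*exp(2*3^(2/3)*b/3) + (C1*sin(3^(1/6)*b) + C2*cos(3^(1/6)*b))*exp(-3^(2/3)*b/3)


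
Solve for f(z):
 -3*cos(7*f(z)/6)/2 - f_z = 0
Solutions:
 3*z/2 - 3*log(sin(7*f(z)/6) - 1)/7 + 3*log(sin(7*f(z)/6) + 1)/7 = C1


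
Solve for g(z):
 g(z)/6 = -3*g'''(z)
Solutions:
 g(z) = C3*exp(z*(-12^(1/3) + 3*2^(2/3)*3^(1/3))/24)*sin(2^(2/3)*3^(5/6)*z/12) + C4*exp(z*(-12^(1/3) + 3*2^(2/3)*3^(1/3))/24)*cos(2^(2/3)*3^(5/6)*z/12) + C5*exp(-z*(12^(1/3) + 3*2^(2/3)*3^(1/3))/24) + (C1*sin(2^(2/3)*3^(5/6)*z/12) + C2*cos(2^(2/3)*3^(5/6)*z/12))*exp(12^(1/3)*z/12)


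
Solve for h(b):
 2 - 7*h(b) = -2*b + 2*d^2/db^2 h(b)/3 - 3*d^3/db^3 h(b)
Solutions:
 h(b) = C1*exp(b*(-2^(2/3)*(81*sqrt(321713) + 45943)^(1/3) - 8*2^(1/3)/(81*sqrt(321713) + 45943)^(1/3) + 8)/108)*sin(2^(1/3)*sqrt(3)*b*(-2^(1/3)*(81*sqrt(321713) + 45943)^(1/3) + 8/(81*sqrt(321713) + 45943)^(1/3))/108) + C2*exp(b*(-2^(2/3)*(81*sqrt(321713) + 45943)^(1/3) - 8*2^(1/3)/(81*sqrt(321713) + 45943)^(1/3) + 8)/108)*cos(2^(1/3)*sqrt(3)*b*(-2^(1/3)*(81*sqrt(321713) + 45943)^(1/3) + 8/(81*sqrt(321713) + 45943)^(1/3))/108) + C3*exp(b*(8*2^(1/3)/(81*sqrt(321713) + 45943)^(1/3) + 4 + 2^(2/3)*(81*sqrt(321713) + 45943)^(1/3))/54) + 2*b/7 + 2/7


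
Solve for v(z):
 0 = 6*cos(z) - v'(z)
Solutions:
 v(z) = C1 + 6*sin(z)


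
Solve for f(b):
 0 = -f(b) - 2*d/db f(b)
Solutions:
 f(b) = C1*exp(-b/2)


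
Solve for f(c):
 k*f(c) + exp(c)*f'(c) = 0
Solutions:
 f(c) = C1*exp(k*exp(-c))


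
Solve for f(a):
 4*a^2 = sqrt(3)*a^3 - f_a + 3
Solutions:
 f(a) = C1 + sqrt(3)*a^4/4 - 4*a^3/3 + 3*a


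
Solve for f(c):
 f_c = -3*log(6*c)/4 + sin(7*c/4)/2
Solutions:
 f(c) = C1 - 3*c*log(c)/4 - 3*c*log(6)/4 + 3*c/4 - 2*cos(7*c/4)/7


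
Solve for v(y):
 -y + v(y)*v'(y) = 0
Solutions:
 v(y) = -sqrt(C1 + y^2)
 v(y) = sqrt(C1 + y^2)


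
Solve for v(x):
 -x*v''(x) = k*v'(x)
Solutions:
 v(x) = C1 + x^(1 - re(k))*(C2*sin(log(x)*Abs(im(k))) + C3*cos(log(x)*im(k)))


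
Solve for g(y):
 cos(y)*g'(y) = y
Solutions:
 g(y) = C1 + Integral(y/cos(y), y)


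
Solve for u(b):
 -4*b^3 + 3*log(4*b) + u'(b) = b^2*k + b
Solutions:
 u(b) = C1 + b^4 + b^3*k/3 + b^2/2 - 3*b*log(b) - b*log(64) + 3*b


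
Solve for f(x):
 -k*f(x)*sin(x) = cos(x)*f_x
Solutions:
 f(x) = C1*exp(k*log(cos(x)))


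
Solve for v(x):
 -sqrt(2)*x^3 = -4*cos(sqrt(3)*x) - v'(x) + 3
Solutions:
 v(x) = C1 + sqrt(2)*x^4/4 + 3*x - 4*sqrt(3)*sin(sqrt(3)*x)/3


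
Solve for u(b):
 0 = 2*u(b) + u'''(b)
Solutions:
 u(b) = C3*exp(-2^(1/3)*b) + (C1*sin(2^(1/3)*sqrt(3)*b/2) + C2*cos(2^(1/3)*sqrt(3)*b/2))*exp(2^(1/3)*b/2)


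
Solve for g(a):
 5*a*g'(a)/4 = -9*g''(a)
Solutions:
 g(a) = C1 + C2*erf(sqrt(10)*a/12)


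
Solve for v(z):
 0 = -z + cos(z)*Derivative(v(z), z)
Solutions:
 v(z) = C1 + Integral(z/cos(z), z)


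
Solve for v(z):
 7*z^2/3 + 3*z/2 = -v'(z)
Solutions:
 v(z) = C1 - 7*z^3/9 - 3*z^2/4


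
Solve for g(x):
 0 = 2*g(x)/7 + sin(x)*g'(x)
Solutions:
 g(x) = C1*(cos(x) + 1)^(1/7)/(cos(x) - 1)^(1/7)


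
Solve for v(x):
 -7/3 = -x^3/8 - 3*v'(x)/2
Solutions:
 v(x) = C1 - x^4/48 + 14*x/9


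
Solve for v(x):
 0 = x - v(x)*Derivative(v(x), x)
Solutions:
 v(x) = -sqrt(C1 + x^2)
 v(x) = sqrt(C1 + x^2)


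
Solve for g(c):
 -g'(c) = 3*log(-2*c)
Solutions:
 g(c) = C1 - 3*c*log(-c) + 3*c*(1 - log(2))


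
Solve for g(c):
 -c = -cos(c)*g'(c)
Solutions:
 g(c) = C1 + Integral(c/cos(c), c)


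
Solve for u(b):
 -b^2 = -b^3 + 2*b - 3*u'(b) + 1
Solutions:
 u(b) = C1 - b^4/12 + b^3/9 + b^2/3 + b/3


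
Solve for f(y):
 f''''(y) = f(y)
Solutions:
 f(y) = C1*exp(-y) + C2*exp(y) + C3*sin(y) + C4*cos(y)


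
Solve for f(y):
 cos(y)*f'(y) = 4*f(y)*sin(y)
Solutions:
 f(y) = C1/cos(y)^4


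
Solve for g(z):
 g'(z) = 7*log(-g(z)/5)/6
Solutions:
 -6*Integral(1/(log(-_y) - log(5)), (_y, g(z)))/7 = C1 - z


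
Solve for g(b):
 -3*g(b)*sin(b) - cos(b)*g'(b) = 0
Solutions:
 g(b) = C1*cos(b)^3


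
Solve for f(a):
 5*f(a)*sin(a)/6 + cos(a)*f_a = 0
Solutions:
 f(a) = C1*cos(a)^(5/6)


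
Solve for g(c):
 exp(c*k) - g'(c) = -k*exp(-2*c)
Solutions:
 g(c) = C1 - k*exp(-2*c)/2 + exp(c*k)/k


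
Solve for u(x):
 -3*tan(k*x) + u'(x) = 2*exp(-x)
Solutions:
 u(x) = C1 - Piecewise((2*exp(-x) - 3*log(tan(k*x)^2 + 1)/(2*k), Ne(k, 0)), (2*exp(-x), True))


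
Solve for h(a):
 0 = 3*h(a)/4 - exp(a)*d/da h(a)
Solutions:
 h(a) = C1*exp(-3*exp(-a)/4)


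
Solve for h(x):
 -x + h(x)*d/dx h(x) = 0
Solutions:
 h(x) = -sqrt(C1 + x^2)
 h(x) = sqrt(C1 + x^2)


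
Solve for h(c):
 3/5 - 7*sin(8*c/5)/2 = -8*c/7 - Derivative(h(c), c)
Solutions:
 h(c) = C1 - 4*c^2/7 - 3*c/5 - 35*cos(8*c/5)/16


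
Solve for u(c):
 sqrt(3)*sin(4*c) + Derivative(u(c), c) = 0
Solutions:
 u(c) = C1 + sqrt(3)*cos(4*c)/4


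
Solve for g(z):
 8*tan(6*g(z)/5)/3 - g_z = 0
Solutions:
 g(z) = -5*asin(C1*exp(16*z/5))/6 + 5*pi/6
 g(z) = 5*asin(C1*exp(16*z/5))/6


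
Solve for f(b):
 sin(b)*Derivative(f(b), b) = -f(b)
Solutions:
 f(b) = C1*sqrt(cos(b) + 1)/sqrt(cos(b) - 1)


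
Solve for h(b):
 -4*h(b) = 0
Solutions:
 h(b) = 0


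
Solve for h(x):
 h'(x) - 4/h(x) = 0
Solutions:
 h(x) = -sqrt(C1 + 8*x)
 h(x) = sqrt(C1 + 8*x)


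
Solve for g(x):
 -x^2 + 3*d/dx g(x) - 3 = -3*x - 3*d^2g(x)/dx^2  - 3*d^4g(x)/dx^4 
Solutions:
 g(x) = C1 + C2*exp(6^(1/3)*x*(-2*3^(1/3)/(9 + sqrt(93))^(1/3) + 2^(1/3)*(9 + sqrt(93))^(1/3))/12)*sin(2^(1/3)*3^(1/6)*x*(6/(9 + sqrt(93))^(1/3) + 2^(1/3)*3^(2/3)*(9 + sqrt(93))^(1/3))/12) + C3*exp(6^(1/3)*x*(-2*3^(1/3)/(9 + sqrt(93))^(1/3) + 2^(1/3)*(9 + sqrt(93))^(1/3))/12)*cos(2^(1/3)*3^(1/6)*x*(6/(9 + sqrt(93))^(1/3) + 2^(1/3)*3^(2/3)*(9 + sqrt(93))^(1/3))/12) + C4*exp(-6^(1/3)*x*(-2*3^(1/3)/(9 + sqrt(93))^(1/3) + 2^(1/3)*(9 + sqrt(93))^(1/3))/6) + x^3/9 - 5*x^2/6 + 8*x/3


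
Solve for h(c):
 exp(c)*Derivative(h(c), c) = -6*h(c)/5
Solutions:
 h(c) = C1*exp(6*exp(-c)/5)


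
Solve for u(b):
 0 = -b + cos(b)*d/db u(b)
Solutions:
 u(b) = C1 + Integral(b/cos(b), b)


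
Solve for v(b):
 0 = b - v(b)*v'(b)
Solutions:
 v(b) = -sqrt(C1 + b^2)
 v(b) = sqrt(C1 + b^2)


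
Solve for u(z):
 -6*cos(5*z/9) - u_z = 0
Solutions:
 u(z) = C1 - 54*sin(5*z/9)/5


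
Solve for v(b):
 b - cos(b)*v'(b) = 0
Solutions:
 v(b) = C1 + Integral(b/cos(b), b)


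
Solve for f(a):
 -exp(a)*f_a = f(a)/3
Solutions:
 f(a) = C1*exp(exp(-a)/3)


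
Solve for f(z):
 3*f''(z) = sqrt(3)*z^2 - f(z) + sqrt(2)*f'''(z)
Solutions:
 f(z) = C1*exp(z*(-2^(1/3)*(sqrt(6) + 2*sqrt(2))^(1/3) - 2^(2/3)/(sqrt(6) + 2*sqrt(2))^(1/3) + 2*sqrt(2))/4)*sin(2^(1/3)*sqrt(3)*z*(-(sqrt(6) + 2*sqrt(2))^(1/3) + 2^(1/3)/(sqrt(6) + 2*sqrt(2))^(1/3))/4) + C2*exp(z*(-2^(1/3)*(sqrt(6) + 2*sqrt(2))^(1/3) - 2^(2/3)/(sqrt(6) + 2*sqrt(2))^(1/3) + 2*sqrt(2))/4)*cos(2^(1/3)*sqrt(3)*z*(-(sqrt(6) + 2*sqrt(2))^(1/3) + 2^(1/3)/(sqrt(6) + 2*sqrt(2))^(1/3))/4) + C3*exp(z*(2^(2/3)/(sqrt(6) + 2*sqrt(2))^(1/3) + sqrt(2) + 2^(1/3)*(sqrt(6) + 2*sqrt(2))^(1/3))/2) + sqrt(3)*z^2 - 6*sqrt(3)


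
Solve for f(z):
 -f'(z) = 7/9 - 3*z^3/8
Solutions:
 f(z) = C1 + 3*z^4/32 - 7*z/9


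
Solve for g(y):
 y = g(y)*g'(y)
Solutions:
 g(y) = -sqrt(C1 + y^2)
 g(y) = sqrt(C1 + y^2)


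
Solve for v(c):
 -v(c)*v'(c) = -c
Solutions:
 v(c) = -sqrt(C1 + c^2)
 v(c) = sqrt(C1 + c^2)


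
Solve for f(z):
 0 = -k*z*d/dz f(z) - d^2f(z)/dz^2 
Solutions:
 f(z) = Piecewise((-sqrt(2)*sqrt(pi)*C1*erf(sqrt(2)*sqrt(k)*z/2)/(2*sqrt(k)) - C2, (k > 0) | (k < 0)), (-C1*z - C2, True))


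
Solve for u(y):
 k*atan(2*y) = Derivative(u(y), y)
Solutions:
 u(y) = C1 + k*(y*atan(2*y) - log(4*y^2 + 1)/4)


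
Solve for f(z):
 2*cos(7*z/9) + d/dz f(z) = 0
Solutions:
 f(z) = C1 - 18*sin(7*z/9)/7


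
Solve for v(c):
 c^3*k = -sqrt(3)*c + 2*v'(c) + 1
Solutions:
 v(c) = C1 + c^4*k/8 + sqrt(3)*c^2/4 - c/2


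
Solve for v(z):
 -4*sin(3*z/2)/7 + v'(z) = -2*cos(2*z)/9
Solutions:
 v(z) = C1 - sin(2*z)/9 - 8*cos(3*z/2)/21


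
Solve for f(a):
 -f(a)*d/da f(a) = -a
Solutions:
 f(a) = -sqrt(C1 + a^2)
 f(a) = sqrt(C1 + a^2)


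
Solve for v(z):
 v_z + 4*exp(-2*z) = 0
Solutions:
 v(z) = C1 + 2*exp(-2*z)


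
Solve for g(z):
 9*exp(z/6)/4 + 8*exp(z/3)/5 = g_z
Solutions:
 g(z) = C1 + 27*exp(z/6)/2 + 24*exp(z/3)/5


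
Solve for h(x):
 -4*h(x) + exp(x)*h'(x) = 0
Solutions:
 h(x) = C1*exp(-4*exp(-x))


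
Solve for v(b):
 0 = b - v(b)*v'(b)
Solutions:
 v(b) = -sqrt(C1 + b^2)
 v(b) = sqrt(C1 + b^2)


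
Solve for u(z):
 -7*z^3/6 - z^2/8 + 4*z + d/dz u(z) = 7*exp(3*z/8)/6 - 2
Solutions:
 u(z) = C1 + 7*z^4/24 + z^3/24 - 2*z^2 - 2*z + 28*exp(3*z/8)/9


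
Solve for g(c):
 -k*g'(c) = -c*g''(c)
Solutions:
 g(c) = C1 + c^(re(k) + 1)*(C2*sin(log(c)*Abs(im(k))) + C3*cos(log(c)*im(k)))


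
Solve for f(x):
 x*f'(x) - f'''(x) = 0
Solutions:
 f(x) = C1 + Integral(C2*airyai(x) + C3*airybi(x), x)


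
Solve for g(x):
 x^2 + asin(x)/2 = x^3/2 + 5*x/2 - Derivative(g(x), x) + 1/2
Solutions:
 g(x) = C1 + x^4/8 - x^3/3 + 5*x^2/4 - x*asin(x)/2 + x/2 - sqrt(1 - x^2)/2


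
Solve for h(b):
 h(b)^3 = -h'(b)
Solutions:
 h(b) = -sqrt(2)*sqrt(-1/(C1 - b))/2
 h(b) = sqrt(2)*sqrt(-1/(C1 - b))/2


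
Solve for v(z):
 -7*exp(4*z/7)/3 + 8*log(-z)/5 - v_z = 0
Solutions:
 v(z) = C1 + 8*z*log(-z)/5 - 8*z/5 - 49*exp(4*z/7)/12


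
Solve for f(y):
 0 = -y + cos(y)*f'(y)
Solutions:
 f(y) = C1 + Integral(y/cos(y), y)


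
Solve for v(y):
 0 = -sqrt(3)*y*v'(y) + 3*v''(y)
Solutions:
 v(y) = C1 + C2*erfi(sqrt(2)*3^(3/4)*y/6)


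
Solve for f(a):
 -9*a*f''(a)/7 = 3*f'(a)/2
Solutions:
 f(a) = C1 + C2/a^(1/6)


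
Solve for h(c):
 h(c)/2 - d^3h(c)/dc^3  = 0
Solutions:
 h(c) = C3*exp(2^(2/3)*c/2) + (C1*sin(2^(2/3)*sqrt(3)*c/4) + C2*cos(2^(2/3)*sqrt(3)*c/4))*exp(-2^(2/3)*c/4)


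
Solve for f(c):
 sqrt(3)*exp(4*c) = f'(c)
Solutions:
 f(c) = C1 + sqrt(3)*exp(4*c)/4


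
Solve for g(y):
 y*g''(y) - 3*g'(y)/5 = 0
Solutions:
 g(y) = C1 + C2*y^(8/5)


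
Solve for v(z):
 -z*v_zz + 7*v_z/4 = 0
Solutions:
 v(z) = C1 + C2*z^(11/4)


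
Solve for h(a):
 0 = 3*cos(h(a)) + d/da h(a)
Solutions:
 h(a) = pi - asin((C1 + exp(6*a))/(C1 - exp(6*a)))
 h(a) = asin((C1 + exp(6*a))/(C1 - exp(6*a)))


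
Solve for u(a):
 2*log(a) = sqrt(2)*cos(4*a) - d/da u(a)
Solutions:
 u(a) = C1 - 2*a*log(a) + 2*a + sqrt(2)*sin(4*a)/4


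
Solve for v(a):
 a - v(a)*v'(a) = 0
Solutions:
 v(a) = -sqrt(C1 + a^2)
 v(a) = sqrt(C1 + a^2)


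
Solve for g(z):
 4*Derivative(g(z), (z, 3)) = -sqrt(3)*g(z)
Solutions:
 g(z) = C3*exp(-2^(1/3)*3^(1/6)*z/2) + (C1*sin(2^(1/3)*3^(2/3)*z/4) + C2*cos(2^(1/3)*3^(2/3)*z/4))*exp(2^(1/3)*3^(1/6)*z/4)


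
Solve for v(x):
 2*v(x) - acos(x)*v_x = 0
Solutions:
 v(x) = C1*exp(2*Integral(1/acos(x), x))


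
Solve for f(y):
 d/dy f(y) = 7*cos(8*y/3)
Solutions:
 f(y) = C1 + 21*sin(8*y/3)/8


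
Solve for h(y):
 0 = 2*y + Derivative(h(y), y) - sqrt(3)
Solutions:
 h(y) = C1 - y^2 + sqrt(3)*y


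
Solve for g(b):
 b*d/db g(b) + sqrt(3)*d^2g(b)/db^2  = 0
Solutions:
 g(b) = C1 + C2*erf(sqrt(2)*3^(3/4)*b/6)


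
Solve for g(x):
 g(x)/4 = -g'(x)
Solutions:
 g(x) = C1*exp(-x/4)


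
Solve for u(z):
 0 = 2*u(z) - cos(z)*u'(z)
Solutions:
 u(z) = C1*(sin(z) + 1)/(sin(z) - 1)


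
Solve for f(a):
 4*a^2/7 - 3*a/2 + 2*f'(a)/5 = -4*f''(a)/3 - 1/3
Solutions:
 f(a) = C1 + C2*exp(-3*a/10) - 10*a^3/21 + 1115*a^2/168 - 2840*a/63


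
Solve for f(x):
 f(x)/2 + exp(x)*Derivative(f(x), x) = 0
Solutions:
 f(x) = C1*exp(exp(-x)/2)


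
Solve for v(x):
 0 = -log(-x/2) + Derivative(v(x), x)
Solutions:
 v(x) = C1 + x*log(-x) + x*(-1 - log(2))


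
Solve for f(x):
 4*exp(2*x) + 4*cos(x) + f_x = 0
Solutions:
 f(x) = C1 - 2*exp(2*x) - 4*sin(x)


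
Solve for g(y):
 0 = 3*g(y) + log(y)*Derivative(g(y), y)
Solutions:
 g(y) = C1*exp(-3*li(y))


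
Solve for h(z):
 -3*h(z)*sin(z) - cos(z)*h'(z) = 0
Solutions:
 h(z) = C1*cos(z)^3


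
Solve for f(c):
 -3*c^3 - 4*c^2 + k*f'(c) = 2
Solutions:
 f(c) = C1 + 3*c^4/(4*k) + 4*c^3/(3*k) + 2*c/k


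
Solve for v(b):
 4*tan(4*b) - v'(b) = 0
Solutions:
 v(b) = C1 - log(cos(4*b))


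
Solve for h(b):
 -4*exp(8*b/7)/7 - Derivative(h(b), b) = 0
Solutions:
 h(b) = C1 - exp(8*b/7)/2


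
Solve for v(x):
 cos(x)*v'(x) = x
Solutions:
 v(x) = C1 + Integral(x/cos(x), x)


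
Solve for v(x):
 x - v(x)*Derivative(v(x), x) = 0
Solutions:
 v(x) = -sqrt(C1 + x^2)
 v(x) = sqrt(C1 + x^2)


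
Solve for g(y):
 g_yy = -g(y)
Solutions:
 g(y) = C1*sin(y) + C2*cos(y)


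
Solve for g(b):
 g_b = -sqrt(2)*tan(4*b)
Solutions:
 g(b) = C1 + sqrt(2)*log(cos(4*b))/4


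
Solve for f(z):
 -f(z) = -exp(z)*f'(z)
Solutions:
 f(z) = C1*exp(-exp(-z))


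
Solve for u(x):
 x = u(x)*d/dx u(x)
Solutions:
 u(x) = -sqrt(C1 + x^2)
 u(x) = sqrt(C1 + x^2)


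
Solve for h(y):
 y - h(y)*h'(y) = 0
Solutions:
 h(y) = -sqrt(C1 + y^2)
 h(y) = sqrt(C1 + y^2)


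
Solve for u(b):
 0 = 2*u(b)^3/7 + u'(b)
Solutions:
 u(b) = -sqrt(14)*sqrt(-1/(C1 - 2*b))/2
 u(b) = sqrt(14)*sqrt(-1/(C1 - 2*b))/2


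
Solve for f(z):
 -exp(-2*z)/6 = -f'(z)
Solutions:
 f(z) = C1 - exp(-2*z)/12


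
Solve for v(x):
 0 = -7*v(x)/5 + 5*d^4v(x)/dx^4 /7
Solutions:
 v(x) = C1*exp(-sqrt(35)*x/5) + C2*exp(sqrt(35)*x/5) + C3*sin(sqrt(35)*x/5) + C4*cos(sqrt(35)*x/5)


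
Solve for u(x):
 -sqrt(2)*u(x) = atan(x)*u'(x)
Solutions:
 u(x) = C1*exp(-sqrt(2)*Integral(1/atan(x), x))


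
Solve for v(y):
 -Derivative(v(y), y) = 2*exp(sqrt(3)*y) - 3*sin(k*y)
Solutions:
 v(y) = C1 - 2*sqrt(3)*exp(sqrt(3)*y)/3 - 3*cos(k*y)/k


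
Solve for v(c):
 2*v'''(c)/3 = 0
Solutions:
 v(c) = C1 + C2*c + C3*c^2


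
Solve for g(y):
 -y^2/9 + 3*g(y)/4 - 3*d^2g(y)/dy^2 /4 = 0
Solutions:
 g(y) = C1*exp(-y) + C2*exp(y) + 4*y^2/27 + 8/27


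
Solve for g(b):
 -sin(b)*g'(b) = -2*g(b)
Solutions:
 g(b) = C1*(cos(b) - 1)/(cos(b) + 1)


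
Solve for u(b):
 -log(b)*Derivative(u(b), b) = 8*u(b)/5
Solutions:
 u(b) = C1*exp(-8*li(b)/5)


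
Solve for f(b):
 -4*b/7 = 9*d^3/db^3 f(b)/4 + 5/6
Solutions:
 f(b) = C1 + C2*b + C3*b^2 - 2*b^4/189 - 5*b^3/81


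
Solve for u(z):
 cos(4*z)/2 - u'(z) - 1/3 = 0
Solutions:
 u(z) = C1 - z/3 + sin(4*z)/8


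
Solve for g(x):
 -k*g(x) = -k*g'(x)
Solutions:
 g(x) = C1*exp(x)


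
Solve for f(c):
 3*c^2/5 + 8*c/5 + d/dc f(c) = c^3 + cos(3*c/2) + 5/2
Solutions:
 f(c) = C1 + c^4/4 - c^3/5 - 4*c^2/5 + 5*c/2 + 2*sin(3*c/2)/3


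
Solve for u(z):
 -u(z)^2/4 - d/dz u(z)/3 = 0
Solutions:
 u(z) = 4/(C1 + 3*z)


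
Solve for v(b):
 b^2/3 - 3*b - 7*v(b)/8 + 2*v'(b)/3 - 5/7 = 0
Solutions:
 v(b) = C1*exp(21*b/16) + 8*b^2/21 - 1256*b/441 - 27656/9261


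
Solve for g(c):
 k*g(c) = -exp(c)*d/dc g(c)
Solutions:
 g(c) = C1*exp(k*exp(-c))


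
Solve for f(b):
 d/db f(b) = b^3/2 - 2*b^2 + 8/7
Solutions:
 f(b) = C1 + b^4/8 - 2*b^3/3 + 8*b/7


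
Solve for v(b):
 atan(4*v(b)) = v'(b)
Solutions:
 Integral(1/atan(4*_y), (_y, v(b))) = C1 + b


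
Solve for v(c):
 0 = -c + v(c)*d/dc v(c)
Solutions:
 v(c) = -sqrt(C1 + c^2)
 v(c) = sqrt(C1 + c^2)


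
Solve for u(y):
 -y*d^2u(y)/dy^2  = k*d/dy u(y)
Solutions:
 u(y) = C1 + y^(1 - re(k))*(C2*sin(log(y)*Abs(im(k))) + C3*cos(log(y)*im(k)))


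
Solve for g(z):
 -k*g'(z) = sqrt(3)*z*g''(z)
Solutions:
 g(z) = C1 + z^(-sqrt(3)*re(k)/3 + 1)*(C2*sin(sqrt(3)*log(z)*Abs(im(k))/3) + C3*cos(sqrt(3)*log(z)*im(k)/3))


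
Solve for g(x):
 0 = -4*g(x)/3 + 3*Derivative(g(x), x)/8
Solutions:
 g(x) = C1*exp(32*x/9)


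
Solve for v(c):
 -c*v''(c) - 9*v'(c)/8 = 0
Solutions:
 v(c) = C1 + C2/c^(1/8)


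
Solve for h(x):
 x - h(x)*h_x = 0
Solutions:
 h(x) = -sqrt(C1 + x^2)
 h(x) = sqrt(C1 + x^2)


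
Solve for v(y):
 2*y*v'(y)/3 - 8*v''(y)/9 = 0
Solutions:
 v(y) = C1 + C2*erfi(sqrt(6)*y/4)


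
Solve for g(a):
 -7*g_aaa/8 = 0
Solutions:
 g(a) = C1 + C2*a + C3*a^2


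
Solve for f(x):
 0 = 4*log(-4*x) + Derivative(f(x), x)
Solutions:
 f(x) = C1 - 4*x*log(-x) + 4*x*(1 - 2*log(2))


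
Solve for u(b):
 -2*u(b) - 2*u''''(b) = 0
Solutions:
 u(b) = (C1*sin(sqrt(2)*b/2) + C2*cos(sqrt(2)*b/2))*exp(-sqrt(2)*b/2) + (C3*sin(sqrt(2)*b/2) + C4*cos(sqrt(2)*b/2))*exp(sqrt(2)*b/2)


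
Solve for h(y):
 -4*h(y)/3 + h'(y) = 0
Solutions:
 h(y) = C1*exp(4*y/3)


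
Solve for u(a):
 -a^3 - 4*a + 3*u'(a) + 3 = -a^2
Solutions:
 u(a) = C1 + a^4/12 - a^3/9 + 2*a^2/3 - a


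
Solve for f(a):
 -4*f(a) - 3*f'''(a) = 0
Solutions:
 f(a) = C3*exp(-6^(2/3)*a/3) + (C1*sin(2^(2/3)*3^(1/6)*a/2) + C2*cos(2^(2/3)*3^(1/6)*a/2))*exp(6^(2/3)*a/6)


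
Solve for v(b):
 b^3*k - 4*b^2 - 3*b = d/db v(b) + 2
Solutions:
 v(b) = C1 + b^4*k/4 - 4*b^3/3 - 3*b^2/2 - 2*b


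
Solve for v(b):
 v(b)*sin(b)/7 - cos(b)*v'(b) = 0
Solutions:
 v(b) = C1/cos(b)^(1/7)


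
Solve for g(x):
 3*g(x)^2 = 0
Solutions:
 g(x) = 0


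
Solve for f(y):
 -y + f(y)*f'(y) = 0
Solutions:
 f(y) = -sqrt(C1 + y^2)
 f(y) = sqrt(C1 + y^2)


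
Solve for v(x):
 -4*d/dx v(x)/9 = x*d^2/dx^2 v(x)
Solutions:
 v(x) = C1 + C2*x^(5/9)


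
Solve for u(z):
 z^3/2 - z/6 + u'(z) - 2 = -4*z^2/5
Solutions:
 u(z) = C1 - z^4/8 - 4*z^3/15 + z^2/12 + 2*z


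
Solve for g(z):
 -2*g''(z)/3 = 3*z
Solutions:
 g(z) = C1 + C2*z - 3*z^3/4


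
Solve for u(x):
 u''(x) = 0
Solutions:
 u(x) = C1 + C2*x


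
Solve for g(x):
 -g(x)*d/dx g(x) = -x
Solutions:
 g(x) = -sqrt(C1 + x^2)
 g(x) = sqrt(C1 + x^2)


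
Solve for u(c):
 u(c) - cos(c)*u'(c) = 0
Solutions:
 u(c) = C1*sqrt(sin(c) + 1)/sqrt(sin(c) - 1)


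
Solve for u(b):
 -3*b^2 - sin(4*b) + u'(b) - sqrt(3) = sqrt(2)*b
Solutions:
 u(b) = C1 + b^3 + sqrt(2)*b^2/2 + sqrt(3)*b - cos(4*b)/4


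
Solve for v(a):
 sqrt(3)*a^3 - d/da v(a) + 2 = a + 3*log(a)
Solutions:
 v(a) = C1 + sqrt(3)*a^4/4 - a^2/2 - 3*a*log(a) + 5*a


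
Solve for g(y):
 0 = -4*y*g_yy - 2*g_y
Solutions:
 g(y) = C1 + C2*sqrt(y)


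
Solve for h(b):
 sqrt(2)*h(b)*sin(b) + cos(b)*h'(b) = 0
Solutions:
 h(b) = C1*cos(b)^(sqrt(2))


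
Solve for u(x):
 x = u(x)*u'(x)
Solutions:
 u(x) = -sqrt(C1 + x^2)
 u(x) = sqrt(C1 + x^2)


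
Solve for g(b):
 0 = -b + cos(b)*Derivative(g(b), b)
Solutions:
 g(b) = C1 + Integral(b/cos(b), b)


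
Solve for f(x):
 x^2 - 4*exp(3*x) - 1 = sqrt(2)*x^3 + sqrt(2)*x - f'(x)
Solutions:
 f(x) = C1 + sqrt(2)*x^4/4 - x^3/3 + sqrt(2)*x^2/2 + x + 4*exp(3*x)/3


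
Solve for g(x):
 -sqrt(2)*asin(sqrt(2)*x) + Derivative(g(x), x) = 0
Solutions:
 g(x) = C1 + sqrt(2)*(x*asin(sqrt(2)*x) + sqrt(2)*sqrt(1 - 2*x^2)/2)


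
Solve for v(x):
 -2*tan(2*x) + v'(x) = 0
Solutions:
 v(x) = C1 - log(cos(2*x))


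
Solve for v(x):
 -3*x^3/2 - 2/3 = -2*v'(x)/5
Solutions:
 v(x) = C1 + 15*x^4/16 + 5*x/3


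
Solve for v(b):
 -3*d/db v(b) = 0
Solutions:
 v(b) = C1


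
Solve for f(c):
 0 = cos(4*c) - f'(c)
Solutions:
 f(c) = C1 + sin(4*c)/4


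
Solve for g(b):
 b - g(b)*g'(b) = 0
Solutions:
 g(b) = -sqrt(C1 + b^2)
 g(b) = sqrt(C1 + b^2)


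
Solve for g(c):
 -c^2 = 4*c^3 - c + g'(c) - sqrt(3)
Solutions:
 g(c) = C1 - c^4 - c^3/3 + c^2/2 + sqrt(3)*c


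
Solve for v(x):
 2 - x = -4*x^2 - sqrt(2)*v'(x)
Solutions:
 v(x) = C1 - 2*sqrt(2)*x^3/3 + sqrt(2)*x^2/4 - sqrt(2)*x


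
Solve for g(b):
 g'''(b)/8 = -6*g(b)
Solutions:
 g(b) = C3*exp(-2*6^(1/3)*b) + (C1*sin(2^(1/3)*3^(5/6)*b) + C2*cos(2^(1/3)*3^(5/6)*b))*exp(6^(1/3)*b)


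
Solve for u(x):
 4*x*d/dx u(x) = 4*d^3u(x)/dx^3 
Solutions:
 u(x) = C1 + Integral(C2*airyai(x) + C3*airybi(x), x)


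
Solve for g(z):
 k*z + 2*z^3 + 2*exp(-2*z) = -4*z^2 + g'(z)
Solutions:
 g(z) = C1 + k*z^2/2 + z^4/2 + 4*z^3/3 - exp(-2*z)


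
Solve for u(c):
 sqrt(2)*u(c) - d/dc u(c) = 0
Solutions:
 u(c) = C1*exp(sqrt(2)*c)


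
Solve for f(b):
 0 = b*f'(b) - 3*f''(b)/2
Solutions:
 f(b) = C1 + C2*erfi(sqrt(3)*b/3)


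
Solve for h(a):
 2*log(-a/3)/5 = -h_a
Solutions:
 h(a) = C1 - 2*a*log(-a)/5 + 2*a*(1 + log(3))/5


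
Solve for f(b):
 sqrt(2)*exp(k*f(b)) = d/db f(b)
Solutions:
 f(b) = Piecewise((log(-1/(C1*k + sqrt(2)*b*k))/k, Ne(k, 0)), (nan, True))
 f(b) = Piecewise((C1 + sqrt(2)*b, Eq(k, 0)), (nan, True))


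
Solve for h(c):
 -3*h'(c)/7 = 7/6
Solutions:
 h(c) = C1 - 49*c/18


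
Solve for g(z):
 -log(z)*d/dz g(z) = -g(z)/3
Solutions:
 g(z) = C1*exp(li(z)/3)


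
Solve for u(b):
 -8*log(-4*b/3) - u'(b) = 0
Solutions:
 u(b) = C1 - 8*b*log(-b) + 8*b*(-2*log(2) + 1 + log(3))


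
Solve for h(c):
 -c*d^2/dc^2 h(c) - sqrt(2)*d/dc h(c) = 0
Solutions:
 h(c) = C1 + C2*c^(1 - sqrt(2))


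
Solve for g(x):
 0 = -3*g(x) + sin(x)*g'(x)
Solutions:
 g(x) = C1*(cos(x) - 1)^(3/2)/(cos(x) + 1)^(3/2)


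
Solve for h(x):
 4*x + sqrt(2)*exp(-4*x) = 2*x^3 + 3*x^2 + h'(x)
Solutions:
 h(x) = C1 - x^4/2 - x^3 + 2*x^2 - sqrt(2)*exp(-4*x)/4


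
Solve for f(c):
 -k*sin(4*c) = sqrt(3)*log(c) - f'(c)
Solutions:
 f(c) = C1 + sqrt(3)*c*(log(c) - 1) - k*cos(4*c)/4


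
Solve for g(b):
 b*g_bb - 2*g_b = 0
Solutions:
 g(b) = C1 + C2*b^3


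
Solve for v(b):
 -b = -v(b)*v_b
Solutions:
 v(b) = -sqrt(C1 + b^2)
 v(b) = sqrt(C1 + b^2)


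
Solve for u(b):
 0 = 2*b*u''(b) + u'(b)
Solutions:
 u(b) = C1 + C2*sqrt(b)


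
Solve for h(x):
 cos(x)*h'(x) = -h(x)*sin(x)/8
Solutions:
 h(x) = C1*cos(x)^(1/8)


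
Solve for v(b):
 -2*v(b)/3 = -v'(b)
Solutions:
 v(b) = C1*exp(2*b/3)
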